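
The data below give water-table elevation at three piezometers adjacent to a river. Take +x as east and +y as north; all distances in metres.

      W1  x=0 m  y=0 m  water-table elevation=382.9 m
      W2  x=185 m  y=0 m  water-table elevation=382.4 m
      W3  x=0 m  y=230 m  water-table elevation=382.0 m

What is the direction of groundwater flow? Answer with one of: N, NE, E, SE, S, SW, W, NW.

∂h/∂x = (382.4 − 382.9) / (185 − 0) = -0.002703
∂h/∂y = (382.0 − 382.9) / (230 − 0) = -0.003913
Flow = −∇h = (+0.002703 east, +0.003913 north), which points northeast.

NE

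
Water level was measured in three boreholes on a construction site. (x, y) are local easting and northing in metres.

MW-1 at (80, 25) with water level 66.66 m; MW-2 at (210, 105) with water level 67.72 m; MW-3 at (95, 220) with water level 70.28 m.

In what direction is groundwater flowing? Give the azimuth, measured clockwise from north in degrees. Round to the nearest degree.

Taking MW-1 as reference: MW-2−MW-1 = (130, 80, +1.06); MW-3−MW-1 = (15, 195, +3.62).
Solve a·Δx + b·Δy = Δh: det = 130·195 − 15·80 = 24150.
∂h/∂x = [(+1.06)·195 − (+3.62)·80] / 24150 = -0.003433
∂h/∂y = [130·(+3.62) − 15·(+1.06)] / 24150 = +0.01883
Flow direction (−∇h) has components (+0.003433 E, -0.01883 N).
Azimuth = atan2(E, N) = atan2(+0.003433, -0.01883) = 169.7° ≈ 170°.

170°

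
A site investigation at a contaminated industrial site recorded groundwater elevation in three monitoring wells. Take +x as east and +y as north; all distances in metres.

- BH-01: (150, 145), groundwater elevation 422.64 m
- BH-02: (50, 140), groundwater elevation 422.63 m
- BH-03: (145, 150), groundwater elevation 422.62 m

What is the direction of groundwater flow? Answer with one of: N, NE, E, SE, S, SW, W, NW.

N

Taking BH-01 as reference: BH-02−BH-01 = (-100, -5, -0.01); BH-03−BH-01 = (-5, 5, -0.02).
Solve a·Δx + b·Δy = Δh: det = (-100)·5 − (-5)·(-5) = -525.
∂h/∂x = [(-0.01)·5 − (-0.02)·(-5)] / -525 = +0.0002857
∂h/∂y = [(-100)·(-0.02) − (-5)·(-0.01)] / -525 = -0.003714
Flow = −∇h = (-0.0002857 east, +0.003714 north), which points north.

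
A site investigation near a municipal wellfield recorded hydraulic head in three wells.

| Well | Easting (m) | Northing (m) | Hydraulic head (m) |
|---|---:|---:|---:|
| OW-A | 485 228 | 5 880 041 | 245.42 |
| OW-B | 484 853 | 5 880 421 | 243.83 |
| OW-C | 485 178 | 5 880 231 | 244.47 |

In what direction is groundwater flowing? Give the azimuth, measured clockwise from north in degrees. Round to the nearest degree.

012°

Three-point gradient (reference OW-A): Δ to OW-B = (-375, 380, -1.59), Δ to OW-C = (-50, 190, -0.95).
∂h/∂x = -0.001127, ∂h/∂y = -0.005297 (det = -52250).
Flow direction (−∇h) has components (+0.001127 E, +0.005297 N).
Azimuth = atan2(E, N) = atan2(+0.001127, +0.005297) = 12.0° ≈ 012°.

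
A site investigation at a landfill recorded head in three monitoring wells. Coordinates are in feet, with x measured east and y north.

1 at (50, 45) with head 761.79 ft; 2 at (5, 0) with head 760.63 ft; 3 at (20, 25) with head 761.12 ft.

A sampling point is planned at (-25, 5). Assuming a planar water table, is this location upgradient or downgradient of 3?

downgradient

Differences from 1: to 2 (Δx, Δy, Δh) = (-45, -45, -1.16); to 3 = (-30, -20, -0.67).
Solve a·Δx + b·Δy = Δh: det = (-45)·(-20) − (-30)·(-45) = -450.
∂h/∂x = [(-1.16)·(-20) − (-0.67)·(-45)] / -450 = +0.01544
∂h/∂y = [(-45)·(-0.67) − (-30)·(-1.16)] / -450 = +0.01033
Head at (-25, 5) = 761.79 + (+0.01544)·(-75) + (+0.01033)·(-40) = 760.22 ft.
That is lower than the 761.12 ft at 3, so the point is downgradient.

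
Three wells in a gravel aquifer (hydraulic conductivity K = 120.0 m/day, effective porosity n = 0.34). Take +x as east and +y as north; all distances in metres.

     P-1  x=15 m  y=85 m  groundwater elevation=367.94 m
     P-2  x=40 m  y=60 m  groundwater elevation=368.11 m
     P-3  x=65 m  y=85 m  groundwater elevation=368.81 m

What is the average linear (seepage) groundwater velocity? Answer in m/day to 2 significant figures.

Differences from P-1: to P-2 (Δx, Δy, Δh) = (25, -25, +0.17); to P-3 = (50, 0, +0.87).
Determinant of the coordinate differences = 25·0 − 50·(-25) = 1250.
∂h/∂x = [(+0.17)·0 − (+0.87)·(-25)] / 1250 = +0.01740
∂h/∂y = [25·(+0.87) − 50·(+0.17)] / 1250 = +0.01060
|∇h| = √(0.01740² + 0.01060²) = 0.02037
Seepage velocity v = K·i/n = 120.0 × 0.02037 / 0.34 = 7.189 m/day.

7.2 m/day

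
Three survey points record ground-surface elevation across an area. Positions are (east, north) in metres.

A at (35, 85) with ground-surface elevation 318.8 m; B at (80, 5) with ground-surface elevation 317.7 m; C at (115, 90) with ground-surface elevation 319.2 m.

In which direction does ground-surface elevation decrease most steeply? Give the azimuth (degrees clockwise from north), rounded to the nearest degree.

194°

Taking A as reference: B−A = (45, -80, -1.1); C−A = (80, 5, +0.4).
Solve a·Δx + b·Δy = Δz: det = 45·5 − 80·(-80) = 6625.
∂z/∂x = [(-1.1)·5 − (+0.4)·(-80)] / 6625 = +0.004000
∂z/∂y = [45·(+0.4) − 80·(-1.1)] / 6625 = +0.01600
Steepest decrease is along −∇f: components (-0.004000 E, -0.01600 N).
Azimuth = atan2(-0.004000, -0.01600) = 194.0° ≈ 194°.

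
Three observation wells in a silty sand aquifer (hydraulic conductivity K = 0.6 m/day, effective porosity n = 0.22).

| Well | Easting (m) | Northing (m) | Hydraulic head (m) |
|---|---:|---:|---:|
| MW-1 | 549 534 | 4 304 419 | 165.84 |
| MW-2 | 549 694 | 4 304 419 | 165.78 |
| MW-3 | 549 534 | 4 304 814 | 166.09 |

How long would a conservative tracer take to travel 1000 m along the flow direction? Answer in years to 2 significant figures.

1400 years

∂h/∂x = (165.78 − 165.84) / (549694 − 549534) = -0.0003750
∂h/∂y = (166.09 − 165.84) / (4304814 − 4304419) = +0.0006329
|∇h| = √(-0.0003750² + 0.0006329²) = 0.0007357
Seepage velocity v = K·i/n = 0.6 × 0.0007357 / 0.22 = 0.002006 m/day.
t = 1000 / 0.002006 = 4.985e+05 days = 1.36e+03 years.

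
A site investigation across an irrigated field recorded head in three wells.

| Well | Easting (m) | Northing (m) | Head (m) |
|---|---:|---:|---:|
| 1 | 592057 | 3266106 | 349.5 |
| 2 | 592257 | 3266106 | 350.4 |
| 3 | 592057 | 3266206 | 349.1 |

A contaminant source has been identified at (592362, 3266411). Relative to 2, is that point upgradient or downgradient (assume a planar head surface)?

downgradient

∂h/∂x = (350.4 − 349.5) / (592257 − 592057) = +0.004500
∂h/∂y = (349.1 − 349.5) / (3266206 − 3266106) = -0.004000
Head at (592362, 3266411) = 349.5 + (+0.004500)·(305) + (-0.004000)·(305) = 349.65 m.
That is lower than the 350.4 m at 2, so the point is downgradient.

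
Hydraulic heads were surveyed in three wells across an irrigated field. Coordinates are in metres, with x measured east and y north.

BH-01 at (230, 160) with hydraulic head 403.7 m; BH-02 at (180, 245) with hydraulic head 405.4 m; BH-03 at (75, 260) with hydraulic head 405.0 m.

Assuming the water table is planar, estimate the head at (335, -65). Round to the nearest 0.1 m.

399.0 m

Three-point gradient (reference BH-01): Δ to BH-02 = (-50, 85, +1.7), Δ to BH-03 = (-155, 100, +1.3).
∂h/∂x = +0.007278, ∂h/∂y = +0.02428 (det = 8175).
h(335, -65) = 403.7 + (+0.007278)·(105) + (+0.02428)·(-225) = 403.7 +0.764 -5.463 = 399.001 m.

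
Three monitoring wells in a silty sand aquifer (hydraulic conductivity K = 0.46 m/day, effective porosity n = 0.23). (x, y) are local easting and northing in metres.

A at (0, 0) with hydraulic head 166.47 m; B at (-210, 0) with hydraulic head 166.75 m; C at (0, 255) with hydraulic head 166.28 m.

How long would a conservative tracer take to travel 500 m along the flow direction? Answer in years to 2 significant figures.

∂h/∂x = (166.75 − 166.47) / (-210 − 0) = -0.001333
∂h/∂y = (166.28 − 166.47) / (255 − 0) = -0.0007451
|∇h| = √(-0.001333² + -0.0007451²) = 0.001527
Seepage velocity v = K·i/n = 0.46 × 0.001527 / 0.23 = 0.003054 m/day.
t = 500 / 0.003054 = 1.637e+05 days = 448 years.

450 years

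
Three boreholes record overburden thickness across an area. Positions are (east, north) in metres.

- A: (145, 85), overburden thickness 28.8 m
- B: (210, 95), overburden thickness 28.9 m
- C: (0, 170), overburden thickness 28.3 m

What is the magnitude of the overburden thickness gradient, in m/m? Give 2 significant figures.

Taking A as reference: B−A = (65, 10, +0.1); C−A = (-145, 85, -0.5).
Determinant of the coordinate differences = 65·85 − (-145)·10 = 6975.
∂d/∂x = [(+0.1)·85 − (-0.5)·10] / 6975 = +0.001935
∂d/∂y = [65·(-0.5) − (-145)·(+0.1)] / 6975 = -0.002581
|∇f| = √(0.001935² + -0.002581²) = 0.003226 m/m

0.0032 m/m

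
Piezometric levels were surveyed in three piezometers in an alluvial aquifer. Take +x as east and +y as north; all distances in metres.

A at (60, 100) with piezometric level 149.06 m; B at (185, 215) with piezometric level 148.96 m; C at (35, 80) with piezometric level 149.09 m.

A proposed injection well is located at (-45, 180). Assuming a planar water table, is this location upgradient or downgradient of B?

upgradient

With h = a·x + b·y + c and A as origin, the differences give:
  125·a + 115·b = -0.10
  (-25)·a + (-20)·b = +0.03
Eliminate b (×(-20) and ×115, subtract): 375·a = -1.450 → a = ∂h/∂x = -0.003867
Back-substitute: b = ∂h/∂y = +0.003333.
Head at (-45, 180) = 149.06 + (-0.003867)·(-105) + (+0.003333)·(80) = 149.73 m.
That is higher than the 148.96 m at B, so the point is upgradient.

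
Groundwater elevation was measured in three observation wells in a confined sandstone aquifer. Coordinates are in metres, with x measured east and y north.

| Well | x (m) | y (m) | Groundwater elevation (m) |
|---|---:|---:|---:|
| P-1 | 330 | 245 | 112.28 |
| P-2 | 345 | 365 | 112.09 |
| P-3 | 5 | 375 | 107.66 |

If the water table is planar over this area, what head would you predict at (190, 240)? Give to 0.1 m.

Three-point gradient (reference P-1): Δ to P-2 = (15, 120, -0.19), Δ to P-3 = (-325, 130, -4.62).
∂h/∂x = +0.01294, ∂h/∂y = -0.003200 (det = 40950).
h(190, 240) = 112.28 + (+0.01294)·(-140) + (-0.003200)·(-5) = 112.28 -1.811 +0.016 = 110.485 m.

110.5 m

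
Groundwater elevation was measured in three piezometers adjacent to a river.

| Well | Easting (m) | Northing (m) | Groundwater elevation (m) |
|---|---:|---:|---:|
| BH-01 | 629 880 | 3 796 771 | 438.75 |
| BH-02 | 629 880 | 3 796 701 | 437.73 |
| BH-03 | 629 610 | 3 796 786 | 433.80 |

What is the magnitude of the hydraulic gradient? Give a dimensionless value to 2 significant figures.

0.024

Three-point gradient (reference BH-01): Δ to BH-02 = (0, -70, -1.02), Δ to BH-03 = (-270, 15, -4.95).
∂h/∂x = +0.01914, ∂h/∂y = +0.01457 (det = -18900).
|∇h| = √(0.01914² + 0.01457²) = 0.02405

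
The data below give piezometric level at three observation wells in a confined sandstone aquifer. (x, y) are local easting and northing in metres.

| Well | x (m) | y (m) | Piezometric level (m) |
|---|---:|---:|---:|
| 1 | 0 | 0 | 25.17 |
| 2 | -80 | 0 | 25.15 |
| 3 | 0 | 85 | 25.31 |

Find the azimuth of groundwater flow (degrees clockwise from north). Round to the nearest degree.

∂h/∂x = (25.15 − 25.17) / (-80 − 0) = +0.0002500
∂h/∂y = (25.31 − 25.17) / (85 − 0) = +0.001647
Flow direction (−∇h) has components (-0.0002500 E, -0.001647 N).
Azimuth = atan2(E, N) = atan2(-0.0002500, -0.001647) = 188.6° ≈ 189°.

189°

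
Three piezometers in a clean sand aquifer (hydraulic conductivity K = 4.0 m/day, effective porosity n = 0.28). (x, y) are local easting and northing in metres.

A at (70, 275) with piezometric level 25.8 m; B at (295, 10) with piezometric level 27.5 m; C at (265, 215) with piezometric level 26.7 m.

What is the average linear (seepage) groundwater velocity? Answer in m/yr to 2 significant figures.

With h = a·x + b·y + c and A as origin, the differences give:
  225·a + (-265)·b = +1.7
  195·a + (-60)·b = +0.9
Eliminate b (×(-60) and ×(-265), subtract): 38175·a = 136.50 → a = ∂h/∂x = +0.003576
Back-substitute: b = ∂h/∂y = -0.003379.
|∇h| = √(0.003576² + -0.003379²) = 0.00492
Seepage velocity v = K·i/n = 4.0 × 0.00492 / 0.28 = 0.07029 m/day = 25.67 m/yr.

26 m/yr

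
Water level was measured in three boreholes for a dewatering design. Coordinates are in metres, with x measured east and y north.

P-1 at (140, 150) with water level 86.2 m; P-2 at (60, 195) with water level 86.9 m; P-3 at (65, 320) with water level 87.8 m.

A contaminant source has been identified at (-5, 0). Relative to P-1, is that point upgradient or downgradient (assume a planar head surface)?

Differences from P-1: to P-2 (Δx, Δy, Δh) = (-80, 45, +0.7); to P-3 = (-75, 170, +1.6).
Solve a·Δx + b·Δy = Δh: det = (-80)·170 − (-75)·45 = -10225.
∂h/∂x = [(+0.7)·170 − (+1.6)·45] / -10225 = -0.004597
∂h/∂y = [(-80)·(+1.6) − (-75)·(+0.7)] / -10225 = +0.007384
Head at (-5, 0) = 86.2 + (-0.004597)·(-145) + (+0.007384)·(-150) = 85.76 m.
That is lower than the 86.2 m at P-1, so the point is downgradient.

downgradient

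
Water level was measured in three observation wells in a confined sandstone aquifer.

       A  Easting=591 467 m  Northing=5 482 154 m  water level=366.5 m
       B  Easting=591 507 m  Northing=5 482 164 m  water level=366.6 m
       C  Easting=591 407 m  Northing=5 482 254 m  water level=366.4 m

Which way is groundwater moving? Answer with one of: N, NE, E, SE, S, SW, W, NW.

W

With h = a·x + b·y + c and A as origin, the differences give:
  40·a + 10·b = +0.1
  (-60)·a + 100·b = -0.1
Eliminate b (×100 and ×10, subtract): 4600·a = 11.00 → a = ∂h/∂x = +0.002391
Back-substitute: b = ∂h/∂y = +0.0004348.
Flow = −∇h = (-0.002391 east, -0.0004348 north), which points west.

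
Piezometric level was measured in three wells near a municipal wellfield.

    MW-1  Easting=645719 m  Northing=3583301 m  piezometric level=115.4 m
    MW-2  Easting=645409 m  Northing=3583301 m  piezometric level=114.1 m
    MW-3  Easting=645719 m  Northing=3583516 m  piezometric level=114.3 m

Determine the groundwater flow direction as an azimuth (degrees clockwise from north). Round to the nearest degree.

∂h/∂x = (114.1 − 115.4) / (645409 − 645719) = +0.004194
∂h/∂y = (114.3 − 115.4) / (3583516 − 3583301) = -0.005116
Flow direction (−∇h) has components (-0.004194 E, +0.005116 N).
Azimuth = atan2(E, N) = atan2(-0.004194, +0.005116) = 320.7° ≈ 321°.

321°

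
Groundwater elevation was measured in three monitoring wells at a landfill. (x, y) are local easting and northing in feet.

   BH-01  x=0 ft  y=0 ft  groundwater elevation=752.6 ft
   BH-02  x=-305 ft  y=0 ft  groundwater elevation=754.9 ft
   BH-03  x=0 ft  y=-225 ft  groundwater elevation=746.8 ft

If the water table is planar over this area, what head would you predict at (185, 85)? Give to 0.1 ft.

∂h/∂x = (754.9 − 752.6) / (-305 − 0) = -0.007541
∂h/∂y = (746.8 − 752.6) / (-225 − 0) = +0.02578
h(185, 85) = 752.6 + (-0.007541)·(185) + (+0.02578)·(85) = 752.6 -1.395 +2.191 = 753.396 ft.

753.4 ft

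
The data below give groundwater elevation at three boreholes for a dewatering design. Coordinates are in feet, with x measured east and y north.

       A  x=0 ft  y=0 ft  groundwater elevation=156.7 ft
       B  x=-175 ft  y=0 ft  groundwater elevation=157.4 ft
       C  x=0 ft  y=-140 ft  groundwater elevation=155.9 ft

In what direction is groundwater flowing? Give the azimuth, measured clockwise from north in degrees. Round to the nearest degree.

145°

∂h/∂x = (157.4 − 156.7) / (-175 − 0) = -0.004000
∂h/∂y = (155.9 − 156.7) / (-140 − 0) = +0.005714
Flow direction (−∇h) has components (+0.004000 E, -0.005714 N).
Azimuth = atan2(E, N) = atan2(+0.004000, -0.005714) = 145.0° ≈ 145°.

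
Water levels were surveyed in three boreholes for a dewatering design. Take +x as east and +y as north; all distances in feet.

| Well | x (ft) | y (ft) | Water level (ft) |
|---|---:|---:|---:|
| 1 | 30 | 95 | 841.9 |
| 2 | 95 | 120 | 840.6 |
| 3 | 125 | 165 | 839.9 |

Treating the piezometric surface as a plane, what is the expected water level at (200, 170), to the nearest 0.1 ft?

With h = a·x + b·y + c and 1 as origin, the differences give:
  65·a + 25·b = -1.3
  95·a + 70·b = -2.0
Eliminate b (×70 and ×25, subtract): 2175·a = -41.00 → a = ∂h/∂x = -0.01885
Back-substitute: b = ∂h/∂y = -0.002989.
h(200, 170) = 841.9 + (-0.01885)·(170) + (-0.002989)·(75) = 841.9 -3.205 -0.224 = 838.471 ft.

838.5 ft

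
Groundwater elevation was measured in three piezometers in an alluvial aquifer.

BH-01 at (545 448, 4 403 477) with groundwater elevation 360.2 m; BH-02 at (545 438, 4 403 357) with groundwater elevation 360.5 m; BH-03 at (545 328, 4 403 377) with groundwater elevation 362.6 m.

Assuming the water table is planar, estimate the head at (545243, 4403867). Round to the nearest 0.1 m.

Differences from BH-01: to BH-02 (Δx, Δy, Δh) = (-10, -120, +0.3); to BH-03 = (-120, -100, +2.4).
Solve a·Δx + b·Δy = Δh: det = (-10)·(-100) − (-120)·(-120) = -13400.
∂h/∂x = [(+0.3)·(-100) − (+2.4)·(-120)] / -13400 = -0.01925
∂h/∂y = [(-10)·(+2.4) − (-120)·(+0.3)] / -13400 = -0.0008955
h(545243, 4403867) = 360.2 + (-0.01925)·(-205) + (-0.0008955)·(390) = 360.2 +3.947 -0.349 = 363.798 m.

363.8 m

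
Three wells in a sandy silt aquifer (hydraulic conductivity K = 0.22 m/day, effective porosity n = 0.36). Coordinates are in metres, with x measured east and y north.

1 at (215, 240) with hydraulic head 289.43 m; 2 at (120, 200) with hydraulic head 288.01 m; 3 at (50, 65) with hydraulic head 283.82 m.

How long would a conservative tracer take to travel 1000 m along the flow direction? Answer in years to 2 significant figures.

With h = a·x + b·y + c and 1 as origin, the differences give:
  (-95)·a + (-40)·b = -1.42
  (-165)·a + (-175)·b = -5.61
Eliminate b (×(-175) and ×(-40), subtract): 10025·a = 24.100 → a = ∂h/∂x = +0.002404
Back-substitute: b = ∂h/∂y = +0.02979.
|∇h| = √(0.002404² + 0.02979²) = 0.02989
Seepage velocity v = K·i/n = 0.22 × 0.02989 / 0.36 = 0.01827 m/day.
t = 1000 / 0.01827 = 5.473e+04 days = 150 years.

150 years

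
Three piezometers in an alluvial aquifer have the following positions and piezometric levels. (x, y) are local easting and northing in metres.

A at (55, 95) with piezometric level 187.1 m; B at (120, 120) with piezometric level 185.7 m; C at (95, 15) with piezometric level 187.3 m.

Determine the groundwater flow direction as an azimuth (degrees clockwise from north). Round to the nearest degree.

057°

Differences from A: to B (Δx, Δy, Δh) = (65, 25, -1.4); to C = (40, -80, +0.2).
Solve a·Δx + b·Δy = Δh: det = 65·(-80) − 40·25 = -6200.
∂h/∂x = [(-1.4)·(-80) − (+0.2)·25] / -6200 = -0.01726
∂h/∂y = [65·(+0.2) − 40·(-1.4)] / -6200 = -0.01113
Flow direction (−∇h) has components (+0.01726 E, +0.01113 N).
Azimuth = atan2(E, N) = atan2(+0.01726, +0.01113) = 57.2° ≈ 057°.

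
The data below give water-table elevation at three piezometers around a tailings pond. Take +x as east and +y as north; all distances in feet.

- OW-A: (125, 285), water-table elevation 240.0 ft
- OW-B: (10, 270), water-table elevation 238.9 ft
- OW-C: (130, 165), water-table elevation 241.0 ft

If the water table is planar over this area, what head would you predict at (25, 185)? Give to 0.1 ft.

239.7 ft

With h = a·x + b·y + c and OW-A as origin, the differences give:
  (-115)·a + (-15)·b = -1.1
  5·a + (-120)·b = +1.0
Eliminate b (×(-120) and ×(-15), subtract): 13875·a = 147.00 → a = ∂h/∂x = +0.01059
Back-substitute: b = ∂h/∂y = -0.007892.
h(25, 185) = 240.0 + (+0.01059)·(-100) + (-0.007892)·(-100) = 240.0 -1.059 +0.789 = 239.730 ft.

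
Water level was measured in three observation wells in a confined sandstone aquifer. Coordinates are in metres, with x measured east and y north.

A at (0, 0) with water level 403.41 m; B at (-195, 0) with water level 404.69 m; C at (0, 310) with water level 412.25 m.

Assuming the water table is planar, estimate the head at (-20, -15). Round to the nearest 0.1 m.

403.1 m

∂h/∂x = (404.69 − 403.41) / (-195 − 0) = -0.006564
∂h/∂y = (412.25 − 403.41) / (310 − 0) = +0.02852
h(-20, -15) = 403.41 + (-0.006564)·(-20) + (+0.02852)·(-15) = 403.41 +0.131 -0.428 = 403.114 m.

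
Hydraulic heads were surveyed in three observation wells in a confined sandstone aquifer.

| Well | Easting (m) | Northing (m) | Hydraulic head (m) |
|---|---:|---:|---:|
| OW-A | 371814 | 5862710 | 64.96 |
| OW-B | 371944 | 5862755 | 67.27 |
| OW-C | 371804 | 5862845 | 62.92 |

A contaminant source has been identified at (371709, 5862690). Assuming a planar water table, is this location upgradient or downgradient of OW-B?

downgradient

Taking OW-A as reference: OW-B−OW-A = (130, 45, +2.31); OW-C−OW-A = (-10, 135, -2.04).
Solve a·Δx + b·Δy = Δh: det = 130·135 − (-10)·45 = 18000.
∂h/∂x = [(+2.31)·135 − (-2.04)·45] / 18000 = +0.02242
∂h/∂y = [130·(-2.04) − (-10)·(+2.31)] / 18000 = -0.01345
Head at (371709, 5862690) = 64.96 + (+0.02242)·(-105) + (-0.01345)·(-20) = 62.87 m.
That is lower than the 67.27 m at OW-B, so the point is downgradient.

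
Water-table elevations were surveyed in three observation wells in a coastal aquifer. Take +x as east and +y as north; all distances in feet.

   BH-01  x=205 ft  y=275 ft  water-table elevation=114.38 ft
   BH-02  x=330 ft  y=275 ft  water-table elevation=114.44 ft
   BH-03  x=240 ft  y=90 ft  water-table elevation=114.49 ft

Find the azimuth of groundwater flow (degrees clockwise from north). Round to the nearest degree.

316°

With h = a·x + b·y + c and BH-01 as origin, the differences give:
  125·a + 0·b = +0.06
  35·a + (-185)·b = +0.11
Eliminate b (×(-185) and ×0, subtract): -23125·a = -11.100 → a = ∂h/∂x = +0.0004800
Back-substitute: b = ∂h/∂y = -0.0005038.
Flow direction (−∇h) has components (-0.0004800 E, +0.0005038 N).
Azimuth = atan2(E, N) = atan2(-0.0004800, +0.0005038) = 316.4° ≈ 316°.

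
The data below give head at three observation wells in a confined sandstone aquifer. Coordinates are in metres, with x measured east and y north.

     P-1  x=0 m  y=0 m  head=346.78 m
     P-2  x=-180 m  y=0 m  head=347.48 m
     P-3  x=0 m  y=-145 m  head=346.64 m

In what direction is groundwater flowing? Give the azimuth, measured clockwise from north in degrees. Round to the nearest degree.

∂h/∂x = (347.48 − 346.78) / (-180 − 0) = -0.003889
∂h/∂y = (346.64 − 346.78) / (-145 − 0) = +0.0009655
Flow direction (−∇h) has components (+0.003889 E, -0.0009655 N).
Azimuth = atan2(E, N) = atan2(+0.003889, -0.0009655) = 103.9° ≈ 104°.

104°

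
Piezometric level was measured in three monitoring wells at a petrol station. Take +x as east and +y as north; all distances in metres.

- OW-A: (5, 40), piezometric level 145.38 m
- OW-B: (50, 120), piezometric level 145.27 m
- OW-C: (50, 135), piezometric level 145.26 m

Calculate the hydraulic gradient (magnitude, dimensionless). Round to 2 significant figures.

0.0014

Differences from OW-A: to OW-B (Δx, Δy, Δh) = (45, 80, -0.11); to OW-C = (45, 95, -0.12).
Determinant of the coordinate differences = 45·95 − 45·80 = 675.
∂h/∂x = [(-0.11)·95 − (-0.12)·80] / 675 = -0.001259
∂h/∂y = [45·(-0.12) − 45·(-0.11)] / 675 = -0.0006667
|∇h| = √(-0.001259² + -0.0006667²) = 0.001425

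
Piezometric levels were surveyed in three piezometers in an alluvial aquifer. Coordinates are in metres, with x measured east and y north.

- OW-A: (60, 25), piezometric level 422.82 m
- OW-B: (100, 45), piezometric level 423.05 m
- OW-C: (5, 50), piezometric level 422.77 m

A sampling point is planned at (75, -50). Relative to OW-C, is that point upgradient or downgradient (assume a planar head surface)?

downgradient

With h = a·x + b·y + c and OW-A as origin, the differences give:
  40·a + 20·b = +0.23
  (-55)·a + 25·b = -0.05
Eliminate b (×25 and ×20, subtract): 2100·a = 6.750 → a = ∂h/∂x = +0.003214
Back-substitute: b = ∂h/∂y = +0.005071.
Head at (75, -50) = 422.82 + (+0.003214)·(15) + (+0.005071)·(-75) = 422.49 m.
That is lower than the 422.77 m at OW-C, so the point is downgradient.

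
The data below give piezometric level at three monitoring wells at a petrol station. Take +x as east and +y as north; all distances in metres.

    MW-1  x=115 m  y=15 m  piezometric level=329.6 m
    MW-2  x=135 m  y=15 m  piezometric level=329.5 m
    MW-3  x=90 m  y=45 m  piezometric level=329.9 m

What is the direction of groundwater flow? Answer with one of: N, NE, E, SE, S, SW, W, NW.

With h = a·x + b·y + c and MW-1 as origin, the differences give:
  20·a + 0·b = -0.1
  (-25)·a + 30·b = +0.3
Eliminate b (×30 and ×0, subtract): 600·a = -3.00 → a = ∂h/∂x = -0.005000
Back-substitute: b = ∂h/∂y = +0.005833.
Flow = −∇h = (+0.005000 east, -0.005833 north), which points southeast.

SE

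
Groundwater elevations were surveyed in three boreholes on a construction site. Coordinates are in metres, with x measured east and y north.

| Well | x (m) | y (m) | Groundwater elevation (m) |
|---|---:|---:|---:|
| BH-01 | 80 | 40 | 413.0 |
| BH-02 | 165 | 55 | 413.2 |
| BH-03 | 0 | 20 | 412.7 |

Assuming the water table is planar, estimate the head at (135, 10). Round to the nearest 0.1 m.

With h = a·x + b·y + c and BH-01 as origin, the differences give:
  85·a + 15·b = +0.2
  (-80)·a + (-20)·b = -0.3
Eliminate b (×(-20) and ×15, subtract): -500·a = 0.50 → a = ∂h/∂x = -0.001000
Back-substitute: b = ∂h/∂y = +0.01900.
h(135, 10) = 413.0 + (-0.001000)·(55) + (+0.01900)·(-30) = 413.0 -0.055 -0.570 = 412.375 m.

412.4 m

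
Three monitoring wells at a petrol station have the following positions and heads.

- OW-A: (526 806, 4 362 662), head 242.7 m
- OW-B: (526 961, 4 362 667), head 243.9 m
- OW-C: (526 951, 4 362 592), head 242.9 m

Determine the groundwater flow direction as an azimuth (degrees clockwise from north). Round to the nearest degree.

211°

With h = a·x + b·y + c and OW-A as origin, the differences give:
  155·a + 5·b = +1.2
  145·a + (-70)·b = +0.2
Eliminate b (×(-70) and ×5, subtract): -11575·a = -85.00 → a = ∂h/∂x = +0.007343
Back-substitute: b = ∂h/∂y = +0.01235.
Flow direction (−∇h) has components (-0.007343 E, -0.01235 N).
Azimuth = atan2(E, N) = atan2(-0.007343, -0.01235) = 210.7° ≈ 211°.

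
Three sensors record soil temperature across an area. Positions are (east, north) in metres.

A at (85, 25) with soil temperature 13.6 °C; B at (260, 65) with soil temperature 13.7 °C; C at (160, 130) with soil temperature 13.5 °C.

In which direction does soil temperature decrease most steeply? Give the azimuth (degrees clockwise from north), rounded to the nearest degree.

330°

Differences from A: to B (Δx, Δy, Δh) = (175, 40, +0.1); to C = (75, 105, -0.1).
Determinant of the coordinate differences = 175·105 − 75·40 = 15375.
∂T/∂x = [(+0.1)·105 − (-0.1)·40] / 15375 = +0.0009431
∂T/∂y = [175·(-0.1) − 75·(+0.1)] / 15375 = -0.001626
Steepest decrease is along −∇f: components (-0.0009431 E, +0.001626 N).
Azimuth = atan2(-0.0009431, +0.001626) = 329.9° ≈ 330°.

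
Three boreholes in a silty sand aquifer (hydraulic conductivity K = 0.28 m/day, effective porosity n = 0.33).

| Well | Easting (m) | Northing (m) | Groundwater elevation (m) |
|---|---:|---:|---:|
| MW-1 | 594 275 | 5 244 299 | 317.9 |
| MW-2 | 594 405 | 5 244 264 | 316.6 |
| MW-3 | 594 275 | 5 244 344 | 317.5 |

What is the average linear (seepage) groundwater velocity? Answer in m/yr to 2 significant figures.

4.7 m/yr

With h = a·x + b·y + c and MW-1 as origin, the differences give:
  130·a + (-35)·b = -1.3
  0·a + 45·b = -0.4
Eliminate b (×45 and ×(-35), subtract): 5850·a = -72.50 → a = ∂h/∂x = -0.01239
Back-substitute: b = ∂h/∂y = -0.008889.
|∇h| = √(-0.01239² + -0.008889²) = 0.01525
Seepage velocity v = K·i/n = 0.28 × 0.01525 / 0.33 = 0.01294 m/day = 4.726 m/yr.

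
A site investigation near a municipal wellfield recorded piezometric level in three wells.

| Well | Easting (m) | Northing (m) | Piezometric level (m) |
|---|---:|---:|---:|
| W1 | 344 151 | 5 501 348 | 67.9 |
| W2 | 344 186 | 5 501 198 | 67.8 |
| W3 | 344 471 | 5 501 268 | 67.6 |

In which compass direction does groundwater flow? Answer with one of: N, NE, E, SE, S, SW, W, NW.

Taking W1 as reference: W2−W1 = (35, -150, -0.1); W3−W1 = (320, -80, -0.3).
Determinant of the coordinate differences = 35·(-80) − 320·(-150) = 45200.
∂h/∂x = [(-0.1)·(-80) − (-0.3)·(-150)] / 45200 = -0.0008186
∂h/∂y = [35·(-0.3) − 320·(-0.1)] / 45200 = +0.0004757
Flow = −∇h = (+0.0008186 east, -0.0004757 north), which points southeast.

SE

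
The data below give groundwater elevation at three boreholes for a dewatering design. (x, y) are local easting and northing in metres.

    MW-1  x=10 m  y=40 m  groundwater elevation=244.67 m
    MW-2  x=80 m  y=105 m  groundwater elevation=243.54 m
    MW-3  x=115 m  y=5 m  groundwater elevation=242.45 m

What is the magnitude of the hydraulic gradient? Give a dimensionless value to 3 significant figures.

0.0202

Taking MW-1 as reference: MW-2−MW-1 = (70, 65, -1.13); MW-3−MW-1 = (105, -35, -2.22).
Solve a·Δx + b·Δy = Δh: det = 70·(-35) − 105·65 = -9275.
∂h/∂x = [(-1.13)·(-35) − (-2.22)·65] / -9275 = -0.01982
∂h/∂y = [70·(-2.22) − 105·(-1.13)] / -9275 = +0.003962
|∇h| = √(-0.01982² + 0.003962²) = 0.02021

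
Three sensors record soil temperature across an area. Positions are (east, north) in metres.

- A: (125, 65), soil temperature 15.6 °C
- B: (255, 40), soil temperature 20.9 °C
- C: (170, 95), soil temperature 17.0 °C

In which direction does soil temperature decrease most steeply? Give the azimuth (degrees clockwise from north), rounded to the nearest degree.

Differences from A: to B (Δx, Δy, Δh) = (130, -25, +5.3); to C = (45, 30, +1.4).
Solve a·Δx + b·Δy = ΔT: det = 130·30 − 45·(-25) = 5025.
∂T/∂x = [(+5.3)·30 − (+1.4)·(-25)] / 5025 = +0.03861
∂T/∂y = [130·(+1.4) − 45·(+5.3)] / 5025 = -0.01124
Steepest decrease is along −∇f: components (-0.03861 E, +0.01124 N).
Azimuth = atan2(-0.03861, +0.01124) = 286.2° ≈ 286°.

286°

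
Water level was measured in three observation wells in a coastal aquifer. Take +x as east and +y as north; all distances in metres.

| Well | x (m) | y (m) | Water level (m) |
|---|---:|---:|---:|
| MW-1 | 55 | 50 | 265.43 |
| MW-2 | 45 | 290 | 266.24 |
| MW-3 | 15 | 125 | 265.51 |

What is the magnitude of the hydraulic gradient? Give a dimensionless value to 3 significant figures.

0.00590

Taking MW-1 as reference: MW-2−MW-1 = (-10, 240, +0.81); MW-3−MW-1 = (-40, 75, +0.08).
Determinant of the coordinate differences = (-10)·75 − (-40)·240 = 8850.
∂h/∂x = [(+0.81)·75 − (+0.08)·240] / 8850 = +0.004695
∂h/∂y = [(-10)·(+0.08) − (-40)·(+0.81)] / 8850 = +0.003571
|∇h| = √(0.004695² + 0.003571²) = 0.005899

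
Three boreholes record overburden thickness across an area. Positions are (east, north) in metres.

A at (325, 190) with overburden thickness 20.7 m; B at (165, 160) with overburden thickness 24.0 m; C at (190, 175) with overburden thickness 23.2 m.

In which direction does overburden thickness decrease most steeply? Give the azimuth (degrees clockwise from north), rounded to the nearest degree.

Taking A as reference: B−A = (-160, -30, +3.3); C−A = (-135, -15, +2.5).
Determinant of the coordinate differences = (-160)·(-15) − (-135)·(-30) = -1650.
∂d/∂x = [(+3.3)·(-15) − (+2.5)·(-30)] / -1650 = -0.01545
∂d/∂y = [(-160)·(+2.5) − (-135)·(+3.3)] / -1650 = -0.02758
Steepest decrease is along −∇f: components (+0.01545 E, +0.02758 N).
Azimuth = atan2(+0.01545, +0.02758) = 29.3° ≈ 029°.

029°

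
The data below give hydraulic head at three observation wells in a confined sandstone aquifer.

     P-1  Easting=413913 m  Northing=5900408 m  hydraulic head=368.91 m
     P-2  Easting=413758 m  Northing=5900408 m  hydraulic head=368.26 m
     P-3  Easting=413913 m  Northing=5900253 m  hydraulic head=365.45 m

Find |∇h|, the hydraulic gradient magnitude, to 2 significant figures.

∂h/∂x = (368.26 − 368.91) / (413758 − 413913) = +0.004194
∂h/∂y = (365.45 − 368.91) / (5900253 − 5900408) = +0.02232
|∇h| = √(0.004194² + 0.02232²) = 0.02271

0.023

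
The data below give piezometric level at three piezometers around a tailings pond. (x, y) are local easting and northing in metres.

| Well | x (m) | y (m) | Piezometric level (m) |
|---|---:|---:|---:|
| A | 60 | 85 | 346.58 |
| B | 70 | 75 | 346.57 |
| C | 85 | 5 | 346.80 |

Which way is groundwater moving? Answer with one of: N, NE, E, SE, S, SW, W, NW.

NE

Taking A as reference: B−A = (10, -10, -0.01); C−A = (25, -80, +0.22).
Solve a·Δx + b·Δy = Δh: det = 10·(-80) − 25·(-10) = -550.
∂h/∂x = [(-0.01)·(-80) − (+0.22)·(-10)] / -550 = -0.005455
∂h/∂y = [10·(+0.22) − 25·(-0.01)] / -550 = -0.004455
Flow = −∇h = (+0.005455 east, +0.004455 north), which points northeast.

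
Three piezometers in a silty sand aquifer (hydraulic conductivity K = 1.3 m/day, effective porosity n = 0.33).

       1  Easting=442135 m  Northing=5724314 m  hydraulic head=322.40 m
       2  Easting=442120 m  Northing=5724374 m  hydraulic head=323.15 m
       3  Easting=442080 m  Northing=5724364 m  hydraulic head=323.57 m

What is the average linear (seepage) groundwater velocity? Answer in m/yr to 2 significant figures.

Differences from 1: to 2 (Δx, Δy, Δh) = (-15, 60, +0.75); to 3 = (-55, 50, +1.17).
Determinant of the coordinate differences = (-15)·50 − (-55)·60 = 2550.
∂h/∂x = [(+0.75)·50 − (+1.17)·60] / 2550 = -0.01282
∂h/∂y = [(-15)·(+1.17) − (-55)·(+0.75)] / 2550 = +0.009294
|∇h| = √(-0.01282² + 0.009294²) = 0.01583
Seepage velocity v = K·i/n = 1.3 × 0.01583 / 0.33 = 0.06236 m/day = 22.78 m/yr.

23 m/yr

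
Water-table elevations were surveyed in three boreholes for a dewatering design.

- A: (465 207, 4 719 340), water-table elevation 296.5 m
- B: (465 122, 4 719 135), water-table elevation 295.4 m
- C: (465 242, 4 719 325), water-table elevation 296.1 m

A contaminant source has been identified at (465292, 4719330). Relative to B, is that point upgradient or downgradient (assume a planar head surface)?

Three-point gradient (reference A): Δ to B = (-85, -205, -1.1), Δ to C = (35, -15, -0.4).
∂h/∂x = -0.007751, ∂h/∂y = +0.008580 (det = 8450).
Head at (465292, 4719330) = 296.5 + (-0.007751)·(85) + (+0.008580)·(-10) = 295.76 m.
That is higher than the 295.4 m at B, so the point is upgradient.

upgradient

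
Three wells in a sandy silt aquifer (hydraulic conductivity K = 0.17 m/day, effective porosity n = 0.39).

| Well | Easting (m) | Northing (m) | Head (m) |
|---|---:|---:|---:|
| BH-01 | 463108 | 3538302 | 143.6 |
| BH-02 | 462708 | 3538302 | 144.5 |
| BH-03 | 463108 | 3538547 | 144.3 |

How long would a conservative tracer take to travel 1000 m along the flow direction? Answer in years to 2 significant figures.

∂h/∂x = (144.5 − 143.6) / (462708 − 463108) = -0.002250
∂h/∂y = (144.3 − 143.6) / (3538547 − 3538302) = +0.002857
|∇h| = √(-0.002250² + 0.002857²) = 0.003637
Seepage velocity v = K·i/n = 0.17 × 0.003637 / 0.39 = 0.001585 m/day.
t = 1000 / 0.001585 = 6.309e+05 days = 1.73e+03 years.

1700 years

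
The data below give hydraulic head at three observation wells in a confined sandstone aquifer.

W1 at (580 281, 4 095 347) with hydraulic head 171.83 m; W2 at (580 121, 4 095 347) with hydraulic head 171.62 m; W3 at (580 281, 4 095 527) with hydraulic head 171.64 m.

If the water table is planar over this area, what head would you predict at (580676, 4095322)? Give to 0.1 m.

∂h/∂x = (171.62 − 171.83) / (580121 − 580281) = +0.001313
∂h/∂y = (171.64 − 171.83) / (4095527 − 4095347) = -0.001056
h(580676, 4095322) = 171.83 + (+0.001313)·(395) + (-0.001056)·(-25) = 171.83 +0.518 +0.026 = 172.375 m.

172.4 m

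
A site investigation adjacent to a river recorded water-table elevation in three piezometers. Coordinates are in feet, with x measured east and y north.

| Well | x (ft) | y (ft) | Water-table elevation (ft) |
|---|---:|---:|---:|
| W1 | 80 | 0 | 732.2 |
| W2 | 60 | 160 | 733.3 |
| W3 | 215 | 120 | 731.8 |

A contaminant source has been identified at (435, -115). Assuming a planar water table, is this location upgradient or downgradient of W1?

downgradient

Taking W1 as reference: W2−W1 = (-20, 160, +1.1); W3−W1 = (135, 120, -0.4).
Solve a·Δx + b·Δy = Δh: det = (-20)·120 − 135·160 = -24000.
∂h/∂x = [(+1.1)·120 − (-0.4)·160] / -24000 = -0.008167
∂h/∂y = [(-20)·(-0.4) − 135·(+1.1)] / -24000 = +0.005854
Head at (435, -115) = 732.2 + (-0.008167)·(355) + (+0.005854)·(-115) = 728.63 ft.
That is lower than the 732.2 ft at W1, so the point is downgradient.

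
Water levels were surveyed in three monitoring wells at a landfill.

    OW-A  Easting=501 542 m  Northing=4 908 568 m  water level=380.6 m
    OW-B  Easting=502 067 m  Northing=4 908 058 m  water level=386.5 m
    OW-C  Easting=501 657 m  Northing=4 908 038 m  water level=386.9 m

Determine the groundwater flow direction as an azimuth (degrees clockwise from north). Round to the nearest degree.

002°

With h = a·x + b·y + c and OW-A as origin, the differences give:
  525·a + (-510)·b = +5.9
  115·a + (-530)·b = +6.3
Eliminate b (×(-530) and ×(-510), subtract): -219600·a = 86.00 → a = ∂h/∂x = -0.0003916
Back-substitute: b = ∂h/∂y = -0.01197.
Flow direction (−∇h) has components (+0.0003916 E, +0.01197 N).
Azimuth = atan2(E, N) = atan2(+0.0003916, +0.01197) = 1.9° ≈ 002°.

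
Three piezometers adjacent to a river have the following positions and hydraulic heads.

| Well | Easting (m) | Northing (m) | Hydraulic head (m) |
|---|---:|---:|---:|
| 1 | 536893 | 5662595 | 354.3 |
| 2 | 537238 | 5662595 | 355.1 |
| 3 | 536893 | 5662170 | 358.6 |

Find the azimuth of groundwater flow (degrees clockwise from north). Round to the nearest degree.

347°

∂h/∂x = (355.1 − 354.3) / (537238 − 536893) = +0.002319
∂h/∂y = (358.6 − 354.3) / (5662170 − 5662595) = -0.01012
Flow direction (−∇h) has components (-0.002319 E, +0.01012 N).
Azimuth = atan2(E, N) = atan2(-0.002319, +0.01012) = 347.1° ≈ 347°.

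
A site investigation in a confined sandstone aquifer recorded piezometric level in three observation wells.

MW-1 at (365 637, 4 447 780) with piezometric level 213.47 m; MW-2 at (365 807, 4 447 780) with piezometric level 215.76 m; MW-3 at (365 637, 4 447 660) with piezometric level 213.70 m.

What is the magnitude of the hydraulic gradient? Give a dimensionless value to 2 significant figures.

∂h/∂x = (215.76 − 213.47) / (365807 − 365637) = +0.01347
∂h/∂y = (213.70 − 213.47) / (4447660 − 4447780) = -0.001917
|∇h| = √(0.01347² + -0.001917²) = 0.01361

0.014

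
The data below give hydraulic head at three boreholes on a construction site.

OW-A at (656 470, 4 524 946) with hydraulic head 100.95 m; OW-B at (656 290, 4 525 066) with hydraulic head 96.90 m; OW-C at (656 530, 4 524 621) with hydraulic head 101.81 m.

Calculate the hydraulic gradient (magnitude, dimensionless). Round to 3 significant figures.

0.0237

Taking OW-A as reference: OW-B−OW-A = (-180, 120, -4.05); OW-C−OW-A = (60, -325, +0.86).
Solve a·Δx + b·Δy = Δh: det = (-180)·(-325) − 60·120 = 51300.
∂h/∂x = [(-4.05)·(-325) − (+0.86)·120] / 51300 = +0.02365
∂h/∂y = [(-180)·(+0.86) − 60·(-4.05)] / 51300 = +0.001719
|∇h| = √(0.02365² + 0.001719²) = 0.02371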